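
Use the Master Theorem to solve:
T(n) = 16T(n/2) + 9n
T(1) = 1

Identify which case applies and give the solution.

a=16, b=2, f(n)=9n. log_2(16) = 4. Since c=1 < 4, Case 1 applies: T(n) = Θ(n^log_b(a)) = O(n^4).

Answer: O(n^4) - Case 1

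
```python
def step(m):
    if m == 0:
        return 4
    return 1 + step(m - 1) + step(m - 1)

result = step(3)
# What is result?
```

step(m) = 1 + 2·step(m-1), step(0)=4. Closed form: (4+1)·2^3 - 1 = 39.

Answer: 39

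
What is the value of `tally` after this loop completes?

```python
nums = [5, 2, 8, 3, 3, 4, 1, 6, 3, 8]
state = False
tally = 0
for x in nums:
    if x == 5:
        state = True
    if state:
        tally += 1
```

Count elements after first 5 in [5, 2, 8, 3, 3, 4, 1, 6, 3, 8]
`tally` takes the values: 0 → 1 → 2 → 3 → 4 → 5 → 6 → 7 → 8 → 9 → 10

Answer: 10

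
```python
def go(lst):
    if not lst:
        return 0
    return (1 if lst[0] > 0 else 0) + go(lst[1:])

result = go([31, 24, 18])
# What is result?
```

Count of positive elements in [31, 24, 18] = 3

Answer: 3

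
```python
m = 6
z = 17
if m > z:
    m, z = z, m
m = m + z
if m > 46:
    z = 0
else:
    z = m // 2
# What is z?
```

Trace:
`m = 6` → m = 6
`z = 17` → z = 17
`if m > z: ...` → m > z is False → no variable changes
`m = m + z` → m = 23
`if m > 46: ...` → m > 46 is False, take else branch → z = 11
So z = 11

Answer: 11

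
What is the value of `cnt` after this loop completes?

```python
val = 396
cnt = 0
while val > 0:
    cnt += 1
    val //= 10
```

Count digits by repeated division by 10
`cnt` takes the values: 0 → 1 → 2 → 3

Answer: 3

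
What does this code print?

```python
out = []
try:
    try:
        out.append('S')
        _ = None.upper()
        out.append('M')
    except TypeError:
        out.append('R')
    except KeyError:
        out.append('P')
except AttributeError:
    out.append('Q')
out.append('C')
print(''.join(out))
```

Execution trace: 'S' (try body) → 'Q' (outer except AttributeError) → 'C' (after the try/except). Output: SQC

Answer: SQC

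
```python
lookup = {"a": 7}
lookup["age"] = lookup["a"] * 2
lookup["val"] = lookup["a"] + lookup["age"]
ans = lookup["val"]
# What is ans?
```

Trace:
`lookup = {"a": 7}` → lookup = {'a': 7}
`lookup["age"] = lookup["a"] * 2` → lookup = {'a': 7, 'age': 14}
`lookup["val"] = lookup["a"] + lookup["age"]` → lookup = {'a': 7, 'age': 14, 'val': 21}
`ans = lookup["val"]` → ans = 21
So ans = 21

Answer: 21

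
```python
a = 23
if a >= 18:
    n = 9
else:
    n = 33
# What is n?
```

Trace:
`a = 23` → a = 23
`if a >= 18: ...` → a >= 18 is True → n = 9
So n = 9

Answer: 9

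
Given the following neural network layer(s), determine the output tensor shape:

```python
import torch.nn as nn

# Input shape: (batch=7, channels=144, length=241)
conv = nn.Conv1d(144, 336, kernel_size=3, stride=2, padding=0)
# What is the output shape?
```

Input: (7, 144, 241) -> Output: (7, 336, 120)

Answer: (7, 336, 120)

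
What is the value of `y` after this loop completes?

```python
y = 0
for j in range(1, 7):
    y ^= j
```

XOR of 1 to 6
`y` takes the values: 0 → 1 → 3 → 0 → 4 → 1 → 7

Answer: 7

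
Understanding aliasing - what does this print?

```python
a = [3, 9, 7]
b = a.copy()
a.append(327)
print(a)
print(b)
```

Key concept: list.copy() creates independent copy.
Step by step:
`a = [3, 9, 7]` → a = [3, 9, 7]
`b = a.copy()` → b = [3, 9, 7]
`a.append(327)` → a = [3, 9, 7, 327]
`print(a)` → prints [3, 9, 7, 327]
`print(b)` → prints [3, 9, 7]

Answer:
[3, 9, 7, 327]
[3, 9, 7]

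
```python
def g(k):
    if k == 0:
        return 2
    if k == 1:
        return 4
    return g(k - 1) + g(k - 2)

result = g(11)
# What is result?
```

Build up from base cases: g(0)=2, g(1)=4, g(2)=6, g(3)=10, g(4)=16, g(5)=26, g(6)=42, ..., g(11)=466

Answer: 466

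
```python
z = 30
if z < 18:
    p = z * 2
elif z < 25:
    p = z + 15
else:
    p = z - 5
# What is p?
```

Trace:
`z = 30` → z = 30
`if z < 18: ...` → z < 18 is False, z < 25 is False, take else branch → p = 25
So p = 25

Answer: 25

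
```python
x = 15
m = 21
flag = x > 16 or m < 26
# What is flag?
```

Trace:
`x = 15` → x = 15
`m = 21` → m = 21
`flag = x > 16 or m < 26` → flag = True
So flag = True

Answer: True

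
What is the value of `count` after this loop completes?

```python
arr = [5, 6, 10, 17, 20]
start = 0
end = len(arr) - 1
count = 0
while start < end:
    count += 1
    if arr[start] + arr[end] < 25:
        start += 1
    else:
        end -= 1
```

Steps to find pair summing to 25
`count` takes the values: 0 → 1 → 2 → 3 → 4

Answer: 4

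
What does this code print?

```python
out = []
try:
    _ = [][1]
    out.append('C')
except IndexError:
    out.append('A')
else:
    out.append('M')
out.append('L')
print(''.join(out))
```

Execution trace: 'A' (except IndexError) → 'L' (after the try/except). Output: AL

Answer: AL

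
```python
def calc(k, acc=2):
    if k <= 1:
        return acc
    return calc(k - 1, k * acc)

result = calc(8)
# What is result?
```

Accumulator trace (n, acc): (8, 2) -> (7, 16) -> (6, 112) -> (5, 672) -> (4, 3360) -> (3, 13440) -> (2, 40320) -> (1, 80640) -> return 80640

Answer: 80640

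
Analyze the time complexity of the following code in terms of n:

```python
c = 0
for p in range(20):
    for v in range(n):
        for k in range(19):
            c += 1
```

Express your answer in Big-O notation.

Each loop level contributes: 1 × n × 1. Multiplying the contributions gives O(n).

Answer: O(n)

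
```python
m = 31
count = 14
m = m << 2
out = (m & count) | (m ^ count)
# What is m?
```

Trace:
`m = 31` → m = 31
`count = 14` → count = 14
`m = m << 2` → m = 124
`out = (m & count) | (m ^ count)` → out = 126
So m = 124

Answer: 124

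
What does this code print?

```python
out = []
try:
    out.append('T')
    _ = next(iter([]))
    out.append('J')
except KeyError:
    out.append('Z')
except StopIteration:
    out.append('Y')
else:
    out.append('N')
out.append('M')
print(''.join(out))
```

Execution trace: 'T' (try body) → 'Y' (except StopIteration) → 'M' (after the try/except). Output: TYM

Answer: TYM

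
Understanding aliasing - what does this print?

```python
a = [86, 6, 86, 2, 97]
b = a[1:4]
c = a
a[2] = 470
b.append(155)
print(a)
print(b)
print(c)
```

Key concept: slice vs alias.
Step by step:
`a = [86, 6, 86, 2, 97]` → a = [86, 6, 86, 2, 97]
`b = a[1:4]` → b = [6, 86, 2]
`c = a` → c = [86, 6, 86, 2, 97] (same object as a)
`a[2] = 470` → a = [86, 6, 470, 2, 97] (same object as c); c = [86, 6, 470, 2, 97] (same object as a)
`b.append(155)` → b = [6, 86, 2, 155]
`print(a)` → prints [86, 6, 470, 2, 97]
`print(b)` → prints [6, 86, 2, 155]
`print(c)` → prints [86, 6, 470, 2, 97]

Answer:
[86, 6, 470, 2, 97]
[6, 86, 2, 155]
[86, 6, 470, 2, 97]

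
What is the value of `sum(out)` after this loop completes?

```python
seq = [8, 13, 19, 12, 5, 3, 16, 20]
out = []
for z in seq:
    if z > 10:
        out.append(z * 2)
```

Sum of doubled values > 10
`out` takes the values: [] → [26] → [26, 38] → [26, 38, 24] → [26, 38, 24, 32] → [26, 38, 24, 32, 40]
So `sum(out)` = 160

Answer: 160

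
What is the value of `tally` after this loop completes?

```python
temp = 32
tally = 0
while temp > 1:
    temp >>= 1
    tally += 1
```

Count right shifts until 1
`tally` takes the values: 0 → 1 → 2 → 3 → 4 → 5

Answer: 5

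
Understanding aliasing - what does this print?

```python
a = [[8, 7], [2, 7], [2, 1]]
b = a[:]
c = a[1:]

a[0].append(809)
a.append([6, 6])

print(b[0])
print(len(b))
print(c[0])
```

Key concept: slice with nested mutation.
Step by step:
`a = [[8, 7], [2, 7], [2, 1]]` → a = [[8, 7], [2, 7], [2, 1]]
`b = a[:]` → b = [[8, 7], [2, 7], [2, 1]]
`c = a[1:]` → c = [[2, 7], [2, 1]]
`a[0].append(809)` → a = [[8, 7, 809], [2, 7], [2, 1]]; b = [[8, 7, 809], [2, 7], [2, 1]]
`a.append([6, 6])` → a = [[8, 7, 809], [2, 7], [2, 1], [6, 6]]
`print(b[0])` → prints [8, 7, 809]
`print(len(b))` → prints 3
`print(c[0])` → prints [2, 7]

Answer:
[8, 7, 809]
3
[2, 7]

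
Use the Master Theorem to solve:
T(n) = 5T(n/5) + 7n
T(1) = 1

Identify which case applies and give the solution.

a=5, b=5, f(n)=7n. log_5(5) = 1. Since c=1 = 1, Case 2 applies: T(n) = Θ(n^log_b(a) · log n) = O(n log n).

Answer: O(n log n) - Case 2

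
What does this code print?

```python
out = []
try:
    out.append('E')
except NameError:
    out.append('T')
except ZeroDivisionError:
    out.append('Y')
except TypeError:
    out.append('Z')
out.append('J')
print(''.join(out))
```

Execution trace: 'E' (try body, no exception) → 'J' (after the try/except). Output: EJ

Answer: EJ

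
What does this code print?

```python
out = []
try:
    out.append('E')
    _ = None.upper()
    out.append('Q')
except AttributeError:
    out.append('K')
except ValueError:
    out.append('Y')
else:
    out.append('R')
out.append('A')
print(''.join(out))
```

Execution trace: 'E' (try body) → 'K' (except AttributeError) → 'A' (after the try/except). Output: EKA

Answer: EKA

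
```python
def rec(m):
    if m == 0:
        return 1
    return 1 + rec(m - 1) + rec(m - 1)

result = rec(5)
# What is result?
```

rec(m) = 1 + 2·rec(m-1), rec(0)=1. Closed form: (1+1)·2^5 - 1 = 63.

Answer: 63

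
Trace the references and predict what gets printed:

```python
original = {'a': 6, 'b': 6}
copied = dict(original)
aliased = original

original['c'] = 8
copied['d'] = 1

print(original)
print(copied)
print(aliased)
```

Key concept: dict() creates copy, assignment creates alias.
Step by step:
`original = {'a': 6, 'b': 6}` → original = {'a': 6, 'b': 6}
`copied = dict(original)` → copied = {'a': 6, 'b': 6}
`aliased = original` → aliased = {'a': 6, 'b': 6} (same object as original)
`original['c'] = 8` → original = {'a': 6, 'b': 6, 'c': 8} (same object as aliased); aliased = {'a': 6, 'b': 6, 'c': 8} (same object as original)
`copied['d'] = 1` → copied = {'a': 6, 'b': 6, 'd': 1}
`print(original)` → prints {'a': 6, 'b': 6, 'c': 8}
`print(copied)` → prints {'a': 6, 'b': 6, 'd': 1}
`print(aliased)` → prints {'a': 6, 'b': 6, 'c': 8}

Answer:
{'a': 6, 'b': 6, 'c': 8}
{'a': 6, 'b': 6, 'd': 1}
{'a': 6, 'b': 6, 'c': 8}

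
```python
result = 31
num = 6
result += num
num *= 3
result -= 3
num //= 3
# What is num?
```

Trace:
`result = 31` → result = 31
`num = 6` → num = 6
`result += num` → result = 37
`num *= 3` → num = 18
`result -= 3` → result = 34
`num //= 3` → num = 6
So num = 6

Answer: 6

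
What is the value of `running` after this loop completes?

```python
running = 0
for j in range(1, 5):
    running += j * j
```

Sum of squares 1² to 4² = 30
`running` takes the values: 0 → 1 → 5 → 14 → 30

Answer: 30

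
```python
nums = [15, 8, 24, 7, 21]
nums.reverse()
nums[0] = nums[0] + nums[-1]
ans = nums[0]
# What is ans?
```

Trace:
`nums = [15, 8, 24, 7, 21]` → nums = [15, 8, 24, 7, 21]
`nums.reverse()` → nums = [21, 7, 24, 8, 15]
`nums[0] = nums[0] + nums[-1]` → nums = [36, 7, 24, 8, 15]
`ans = nums[0]` → ans = 36
So ans = 36

Answer: 36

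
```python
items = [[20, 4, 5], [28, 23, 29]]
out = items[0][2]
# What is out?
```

Trace:
`items = [[20, 4, 5], [28, 23, 29]]` → items = [[20, 4, 5], [28, 23, 29]]
`out = items[0][2]` → out = 5
So out = 5

Answer: 5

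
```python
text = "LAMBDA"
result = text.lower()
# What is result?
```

Trace:
`text = "LAMBDA"` → text = 'LAMBDA'
`result = text.lower()` → result = 'lambda'
So result = 'lambda'

Answer: 'lambda'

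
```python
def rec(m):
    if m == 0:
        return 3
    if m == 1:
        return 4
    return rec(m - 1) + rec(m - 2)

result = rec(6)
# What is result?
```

Build up from base cases: rec(0)=3, rec(1)=4, rec(2)=7, rec(3)=11, rec(4)=18, rec(5)=29, rec(6)=47

Answer: 47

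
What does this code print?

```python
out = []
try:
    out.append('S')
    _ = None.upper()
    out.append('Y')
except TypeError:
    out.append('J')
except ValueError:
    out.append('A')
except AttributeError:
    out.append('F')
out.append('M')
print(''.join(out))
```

Execution trace: 'S' (try body) → 'F' (except AttributeError) → 'M' (after the try/except). Output: SFM

Answer: SFM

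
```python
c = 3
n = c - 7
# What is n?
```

Trace:
`c = 3` → c = 3
`n = c - 7` → n = -4
So n = -4

Answer: -4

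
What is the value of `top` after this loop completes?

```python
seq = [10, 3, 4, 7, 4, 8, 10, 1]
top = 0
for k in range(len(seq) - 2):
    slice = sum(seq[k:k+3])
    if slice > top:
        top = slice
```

Max sum of 3-element window in [10, 3, 4, 7, 4, 8, 10, 1]
`top` takes the values: 0 → 17 → 19 → 22

Answer: 22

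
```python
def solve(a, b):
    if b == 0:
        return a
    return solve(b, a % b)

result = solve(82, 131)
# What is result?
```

solve(82, 131) -> solve(131, 82) -> solve(82, 49) -> solve(49, 33) -> solve(33, 16) -> solve(16, 1) -> solve(1, 0) -> 1

Answer: 1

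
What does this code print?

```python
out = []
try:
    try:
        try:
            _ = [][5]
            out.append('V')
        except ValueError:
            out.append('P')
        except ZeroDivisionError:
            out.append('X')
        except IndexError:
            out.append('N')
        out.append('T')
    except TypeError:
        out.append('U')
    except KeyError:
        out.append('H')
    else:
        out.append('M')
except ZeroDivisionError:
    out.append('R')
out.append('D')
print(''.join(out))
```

Execution trace: 'N' (inner except IndexError) → 'T' (try body, no exception) → 'M' (else) → 'D' (after the try/except). Output: NTMD

Answer: NTMD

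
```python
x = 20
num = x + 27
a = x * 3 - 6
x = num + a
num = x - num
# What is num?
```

Trace:
`x = 20` → x = 20
`num = x + 27` → num = 47
`a = x * 3 - 6` → a = 54
`x = num + a` → x = 101
`num = x - num` → num = 54
So num = 54

Answer: 54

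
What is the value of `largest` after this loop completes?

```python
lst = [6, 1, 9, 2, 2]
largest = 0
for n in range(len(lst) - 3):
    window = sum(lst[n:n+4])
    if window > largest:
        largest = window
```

Max sum of 4-element window in [6, 1, 9, 2, 2]
`largest` takes the values: 0 → 18

Answer: 18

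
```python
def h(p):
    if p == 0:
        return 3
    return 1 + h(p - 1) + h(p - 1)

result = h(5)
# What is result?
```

h(p) = 1 + 2·h(p-1), h(0)=3. Closed form: (3+1)·2^5 - 1 = 127.

Answer: 127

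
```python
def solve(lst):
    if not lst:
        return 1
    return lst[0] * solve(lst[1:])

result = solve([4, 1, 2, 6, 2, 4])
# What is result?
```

Product over [4, 1, 2, 6, 2, 4] = 4 * 1 * 2 * 6 * 2 * 4 = 384

Answer: 384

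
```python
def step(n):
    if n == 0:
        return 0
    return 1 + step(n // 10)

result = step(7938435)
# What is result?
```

Count of digits of 7938435: 7

Answer: 7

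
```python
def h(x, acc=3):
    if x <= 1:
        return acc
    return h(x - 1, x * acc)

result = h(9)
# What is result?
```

Accumulator trace (n, acc): (9, 3) -> (8, 27) -> (7, 216) -> (6, 1512) -> (5, 9072) -> (4, 45360) -> (3, 181440) -> (2, 544320) -> (1, 1088640) -> return 1088640

Answer: 1088640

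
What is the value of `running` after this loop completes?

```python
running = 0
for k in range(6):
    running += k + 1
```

Start at 0, add 1 to 6 = 21
`running` takes the values: 0 → 1 → 3 → 6 → 10 → 15 → 21

Answer: 21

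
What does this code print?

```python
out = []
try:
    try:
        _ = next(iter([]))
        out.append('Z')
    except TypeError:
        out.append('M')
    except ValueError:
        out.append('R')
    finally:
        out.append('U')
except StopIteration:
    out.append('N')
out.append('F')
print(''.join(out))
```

Execution trace: 'U' (inner finally) → 'N' (outer except StopIteration) → 'F' (after the try/except). Output: UNF

Answer: UNF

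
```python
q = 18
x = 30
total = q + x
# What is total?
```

Trace:
`q = 18` → q = 18
`x = 30` → x = 30
`total = q + x` → total = 48
So total = 48

Answer: 48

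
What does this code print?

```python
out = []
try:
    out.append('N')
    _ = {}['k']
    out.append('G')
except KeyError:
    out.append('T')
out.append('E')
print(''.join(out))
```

Execution trace: 'N' (try body) → 'T' (except KeyError) → 'E' (after the try/except). Output: NTE

Answer: NTE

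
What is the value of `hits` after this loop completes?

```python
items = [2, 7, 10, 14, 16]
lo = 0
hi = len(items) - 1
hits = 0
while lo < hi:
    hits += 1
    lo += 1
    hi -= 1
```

Iterations until pointers meet (list length 5)
`hits` takes the values: 0 → 1 → 2

Answer: 2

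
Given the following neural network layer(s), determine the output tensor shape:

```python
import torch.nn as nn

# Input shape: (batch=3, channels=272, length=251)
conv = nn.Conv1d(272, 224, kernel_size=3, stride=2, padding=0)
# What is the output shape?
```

Input: (3, 272, 251) -> Output: (3, 224, 125)

Answer: (3, 224, 125)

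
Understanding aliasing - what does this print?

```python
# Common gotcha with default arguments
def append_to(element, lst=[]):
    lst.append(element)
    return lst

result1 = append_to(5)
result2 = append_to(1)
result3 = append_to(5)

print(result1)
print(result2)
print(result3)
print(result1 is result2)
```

Key concept: mutable default argument gotcha.
Step by step:
`result1 = append_to(5)` → result1 = [5]
`result2 = append_to(1)` → result1 = [5, 1] (same object as result2); result2 = [5, 1] (same object as result1)
`result3 = append_to(5)` → result1 = [5, 1, 5] (same object as result2, result3); result2 = [5, 1, 5] (same object as result1, result3); result3 = [5, 1, 5] (same object as result1, result2)
`print(result1)` → prints [5, 1, 5]
`print(result2)` → prints [5, 1, 5]
`print(result3)` → prints [5, 1, 5]
`print(result1 is result2)` → prints True

Answer:
[5, 1, 5]
[5, 1, 5]
[5, 1, 5]
True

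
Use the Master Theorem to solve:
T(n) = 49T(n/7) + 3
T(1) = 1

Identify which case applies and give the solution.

a=49, b=7, f(n)=3. log_7(49) = 2. Since c=0 < 2, Case 1 applies: T(n) = Θ(n^log_b(a)) = O(n^2).

Answer: O(n^2) - Case 1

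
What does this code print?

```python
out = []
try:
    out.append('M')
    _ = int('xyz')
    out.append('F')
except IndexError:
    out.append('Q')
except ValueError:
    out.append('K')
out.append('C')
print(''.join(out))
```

Execution trace: 'M' (try body) → 'K' (except ValueError) → 'C' (after the try/except). Output: MKC

Answer: MKC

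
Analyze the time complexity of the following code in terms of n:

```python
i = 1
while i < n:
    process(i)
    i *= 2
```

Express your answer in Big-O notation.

This is Logarithmic loop. Time complexity: O(log n).

Answer: O(log n)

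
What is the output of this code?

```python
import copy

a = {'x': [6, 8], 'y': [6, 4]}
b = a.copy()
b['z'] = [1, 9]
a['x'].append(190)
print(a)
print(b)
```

Key concept: shallow copy of dict with mutable values.
Step by step:
`a = {'x': [6, 8], 'y': [6, 4]}` → a = {'x': [6, 8], 'y': [6, 4]}
`b = a.copy()` → b = {'x': [6, 8], 'y': [6, 4]}
`b['z'] = [1, 9]` → b = {'x': [6, 8], 'y': [6, 4], 'z': [1, 9]}
`a['x'].append(190)` → a = {'x': [6, 8, 190], 'y': [6, 4]}; b = {'x': [6, 8, 190], 'y': [6, 4], 'z': [1, 9]}
`print(a)` → prints {'x': [6, 8, 190], 'y': [6, 4]}
`print(b)` → prints {'x': [6, 8, 190], 'y': [6, 4], 'z': [1, 9]}

Answer:
{'x': [6, 8, 190], 'y': [6, 4]}
{'x': [6, 8, 190], 'y': [6, 4], 'z': [1, 9]}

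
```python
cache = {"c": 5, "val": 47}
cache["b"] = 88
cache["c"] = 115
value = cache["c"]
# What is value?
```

Trace:
`cache = {"c": 5, "val": 47}` → cache = {'c': 5, 'val': 47}
`cache["b"] = 88` → cache = {'c': 5, 'val': 47, 'b': 88}
`cache["c"] = 115` → cache = {'c': 115, 'val': 47, 'b': 88}
`value = cache["c"]` → value = 115
So value = 115

Answer: 115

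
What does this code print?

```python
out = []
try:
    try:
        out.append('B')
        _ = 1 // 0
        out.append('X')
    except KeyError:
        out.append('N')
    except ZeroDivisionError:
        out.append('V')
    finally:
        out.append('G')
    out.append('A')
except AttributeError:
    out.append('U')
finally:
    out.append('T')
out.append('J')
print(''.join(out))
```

Execution trace: 'B' (inner try body) → 'V' (inner except ZeroDivisionError) → 'G' (inner finally) → 'A' (try body, no exception) → 'T' (finally) → 'J' (after the try/except). Output: BVGATJ

Answer: BVGATJ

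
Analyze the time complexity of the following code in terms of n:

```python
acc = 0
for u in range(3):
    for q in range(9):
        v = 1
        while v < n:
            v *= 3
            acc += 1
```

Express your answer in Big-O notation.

Each loop level contributes: 1 × 1 × log n. Multiplying the contributions gives O(log n).

Answer: O(log n)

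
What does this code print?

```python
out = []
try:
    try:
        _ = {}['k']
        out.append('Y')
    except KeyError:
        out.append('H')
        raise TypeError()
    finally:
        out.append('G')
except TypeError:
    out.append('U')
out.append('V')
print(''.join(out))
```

Execution trace: 'H' (inner except KeyError) → 'G' (inner finally) → 'U' (outer except TypeError) → 'V' (after the try/except). Output: HGUV

Answer: HGUV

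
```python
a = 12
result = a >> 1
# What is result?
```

Trace:
`a = 12` → a = 12
`result = a >> 1` → result = 6
So result = 6

Answer: 6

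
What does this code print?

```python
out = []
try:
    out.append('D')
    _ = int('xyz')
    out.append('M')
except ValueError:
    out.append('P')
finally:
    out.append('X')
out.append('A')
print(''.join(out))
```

Execution trace: 'D' (try body) → 'P' (except ValueError) → 'X' (finally) → 'A' (after the try/except). Output: DPXA

Answer: DPXA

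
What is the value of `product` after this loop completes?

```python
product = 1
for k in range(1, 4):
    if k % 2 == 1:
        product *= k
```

Product of odd numbers 1 to 3
`product` takes the values: 1 → 3

Answer: 3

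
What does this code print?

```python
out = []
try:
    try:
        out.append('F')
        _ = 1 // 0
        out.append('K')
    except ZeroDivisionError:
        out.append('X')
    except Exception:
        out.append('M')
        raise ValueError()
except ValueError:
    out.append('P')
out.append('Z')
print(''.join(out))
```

Execution trace: 'F' (inner try body) → 'X' (inner except ZeroDivisionError) → 'Z' (after the try/except). Output: FXZ

Answer: FXZ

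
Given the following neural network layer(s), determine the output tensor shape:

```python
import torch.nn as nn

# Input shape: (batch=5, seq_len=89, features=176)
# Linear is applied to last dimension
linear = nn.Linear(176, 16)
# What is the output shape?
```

Input: (5, 89, 176) -> Output: (5, 89, 16)

Answer: (5, 89, 16)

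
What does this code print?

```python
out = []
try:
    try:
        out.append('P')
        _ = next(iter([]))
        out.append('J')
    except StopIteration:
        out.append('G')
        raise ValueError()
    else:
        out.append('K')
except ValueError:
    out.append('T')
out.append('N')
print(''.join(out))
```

Execution trace: 'P' (try body) → 'G' (except StopIteration) → 'T' (outer except ValueError) → 'N' (after the try/except). Output: PGTN

Answer: PGTN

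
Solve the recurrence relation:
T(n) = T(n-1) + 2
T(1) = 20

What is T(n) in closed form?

Unrolling: T(n) = T(1) + 2·(n-1) = 20 + 2(n-1) = 2n + 18.

Answer: T(n) = 2n + 18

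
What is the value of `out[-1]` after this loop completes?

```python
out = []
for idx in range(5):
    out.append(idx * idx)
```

Last element of squares 0 to 4
`out` takes the values: [] → [0] → [0, 1] → [0, 1, 4] → [0, 1, 4, 9] → [0, 1, 4, 9, 16]
So `out[-1]` = 16

Answer: 16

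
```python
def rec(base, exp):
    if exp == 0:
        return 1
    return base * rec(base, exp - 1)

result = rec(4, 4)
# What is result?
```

rec(4, 4) = 4 * 4 * 4 * 4 = 256

Answer: 256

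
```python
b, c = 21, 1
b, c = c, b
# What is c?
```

Trace:
`b, c = 21, 1` → b = 21; c = 1
`b, c = c, b` → b = 1; c = 21
So c = 21

Answer: 21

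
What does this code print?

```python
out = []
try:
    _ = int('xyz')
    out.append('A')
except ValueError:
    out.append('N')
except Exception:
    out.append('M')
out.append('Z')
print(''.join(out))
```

Execution trace: 'N' (except ValueError) → 'Z' (after the try/except). Output: NZ

Answer: NZ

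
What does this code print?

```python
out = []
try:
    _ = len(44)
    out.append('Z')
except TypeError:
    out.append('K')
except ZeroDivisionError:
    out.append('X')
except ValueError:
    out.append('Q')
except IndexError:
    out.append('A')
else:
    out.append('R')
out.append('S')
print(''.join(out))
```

Execution trace: 'K' (except TypeError) → 'S' (after the try/except). Output: KS

Answer: KS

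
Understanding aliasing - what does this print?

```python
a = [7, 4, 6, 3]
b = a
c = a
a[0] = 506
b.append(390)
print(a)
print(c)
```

Key concept: multiple aliases.
Step by step:
`a = [7, 4, 6, 3]` → a = [7, 4, 6, 3]
`b = a` → b = [7, 4, 6, 3] (same object as a)
`c = a` → c = [7, 4, 6, 3] (same object as a, b)
`a[0] = 506` → a = [506, 4, 6, 3] (same object as b, c); b = [506, 4, 6, 3] (same object as a, c); c = [506, 4, 6, 3] (same object as a, b)
`b.append(390)` → a = [506, 4, 6, 3, 390] (same object as b, c); b = [506, 4, 6, 3, 390] (same object as a, c); c = [506, 4, 6, 3, 390] (same object as a, b)
`print(a)` → prints [506, 4, 6, 3, 390]
`print(c)` → prints [506, 4, 6, 3, 390]

Answer:
[506, 4, 6, 3, 390]
[506, 4, 6, 3, 390]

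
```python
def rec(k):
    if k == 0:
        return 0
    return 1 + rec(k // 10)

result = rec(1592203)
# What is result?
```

Count of digits of 1592203: 7

Answer: 7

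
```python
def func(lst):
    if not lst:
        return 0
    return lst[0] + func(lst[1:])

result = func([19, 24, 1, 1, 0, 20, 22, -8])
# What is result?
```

19 + 24 + 1 + 1 + 0 + 20 + 22 + (-8) + 0 = 79

Answer: 79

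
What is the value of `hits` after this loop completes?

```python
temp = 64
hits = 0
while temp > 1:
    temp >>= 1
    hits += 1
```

Count right shifts until 1
`hits` takes the values: 0 → 1 → 2 → 3 → 4 → 5 → 6

Answer: 6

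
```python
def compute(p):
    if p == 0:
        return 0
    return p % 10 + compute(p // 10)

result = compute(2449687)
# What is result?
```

Sum of digits of 2449687: 7 + 8 + 6 + 9 + 4 + 4 + 2 = 40

Answer: 40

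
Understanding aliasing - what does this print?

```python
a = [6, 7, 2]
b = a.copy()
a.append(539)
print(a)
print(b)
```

Key concept: list.copy() creates independent copy.
Step by step:
`a = [6, 7, 2]` → a = [6, 7, 2]
`b = a.copy()` → b = [6, 7, 2]
`a.append(539)` → a = [6, 7, 2, 539]
`print(a)` → prints [6, 7, 2, 539]
`print(b)` → prints [6, 7, 2]

Answer:
[6, 7, 2, 539]
[6, 7, 2]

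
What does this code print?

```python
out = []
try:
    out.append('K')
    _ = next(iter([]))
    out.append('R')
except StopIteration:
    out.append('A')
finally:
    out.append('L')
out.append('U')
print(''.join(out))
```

Execution trace: 'K' (try body) → 'A' (except StopIteration) → 'L' (finally) → 'U' (after the try/except). Output: KALU

Answer: KALU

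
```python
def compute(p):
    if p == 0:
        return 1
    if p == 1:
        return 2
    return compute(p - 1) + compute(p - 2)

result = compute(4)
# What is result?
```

Build up from base cases: compute(0)=1, compute(1)=2, compute(2)=3, compute(3)=5, compute(4)=8

Answer: 8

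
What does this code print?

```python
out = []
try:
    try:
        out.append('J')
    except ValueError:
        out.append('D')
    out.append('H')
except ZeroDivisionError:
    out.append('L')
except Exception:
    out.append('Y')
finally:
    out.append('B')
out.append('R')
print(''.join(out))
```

Execution trace: 'J' (inner try body, no exception) → 'H' (try body, no exception) → 'B' (finally) → 'R' (after the try/except). Output: JHBR

Answer: JHBR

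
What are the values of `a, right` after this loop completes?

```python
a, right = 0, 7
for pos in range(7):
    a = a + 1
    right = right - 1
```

a goes 0→7, right goes 7→0
`a, right` takes the values: (0, 7) → (1, 7) → (1, 6) → (2, 6) → (2, 5) → (3, 5) → (3, 4) → (4, 4) → (4, 3) → (5, 3) → (5, 2) → (6, 2) → (6, 1) → (7, 1) → (7, 0)

Answer: 7, 0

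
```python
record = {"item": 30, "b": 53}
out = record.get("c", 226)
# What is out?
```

Trace:
`record = {"item": 30, "b": 53}` → record = {'item': 30, 'b': 53}
`out = record.get("c", 226)` → out = 226
So out = 226

Answer: 226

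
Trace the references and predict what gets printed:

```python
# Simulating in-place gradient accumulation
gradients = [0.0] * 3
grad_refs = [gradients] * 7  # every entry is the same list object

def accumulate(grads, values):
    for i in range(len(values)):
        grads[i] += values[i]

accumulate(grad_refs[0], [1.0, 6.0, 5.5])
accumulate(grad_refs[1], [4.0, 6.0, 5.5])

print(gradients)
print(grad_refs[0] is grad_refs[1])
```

Key concept: gradient accumulation aliasing.
Step by step:
`gradients = [0.0] * 3` → gradients = [0.0, 0.0, 0.0]
`grad_refs = [gradients] * 7` → grad_refs = [[0.0, 0.0, 0.0], [0.0, 0.0, 0.0], [0.0, 0.0, 0.0], [0.0, 0.0, 0.0], [0.0, 0.0, 0.0], [0.0, 0.0, 0.0], [0.0, 0.0, 0.0]]
`accumulate(grad_refs[0], [1.0, 6.0, 5.5])` → gradients = [1.0, 6.0, 5.5]; grad_refs = [[1.0, 6.0, 5.5], [1.0, 6.0, 5.5], [1.0, 6.0, 5.5], [1.0, 6.0, 5.5], [1.0, 6.0, 5.5], [1.0, 6.0, 5.5], [1.0, 6.0, 5.5]]
`accumulate(grad_refs[1], [4.0, 6.0, 5.5])` → gradients = [5.0, 12.0, 11.0]; grad_refs = [[5.0, 12.0, 11.0], [5.0, 12.0, 11.0], [5.0, 12.0, 11.0], [5.0, 12.0, 11.0], [5.0, 12.0, 11.0], [5.0, 12.0, 11.0], [5.0, 12.0, 11.0]]
`print(gradients)` → prints [5.0, 12.0, 11.0]
`print(grad_refs[0] is grad_refs[1])` → prints True

Answer:
[5.0, 12.0, 11.0]
True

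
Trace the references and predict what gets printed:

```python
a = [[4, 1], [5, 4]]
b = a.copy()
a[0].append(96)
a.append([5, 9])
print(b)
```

Key concept: shallow copy with nested lists.
Step by step:
`a = [[4, 1], [5, 4]]` → a = [[4, 1], [5, 4]]
`b = a.copy()` → b = [[4, 1], [5, 4]]
`a[0].append(96)` → a = [[4, 1, 96], [5, 4]]; b = [[4, 1, 96], [5, 4]]
`a.append([5, 9])` → a = [[4, 1, 96], [5, 4], [5, 9]]
`print(b)` → prints [[4, 1, 96], [5, 4]]

Answer: [[4, 1, 96], [5, 4]]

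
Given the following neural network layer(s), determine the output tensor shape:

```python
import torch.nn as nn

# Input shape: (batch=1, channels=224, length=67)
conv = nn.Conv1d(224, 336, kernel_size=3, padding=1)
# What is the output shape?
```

Input: (1, 224, 67) -> Output: (1, 336, 67)

Answer: (1, 336, 67)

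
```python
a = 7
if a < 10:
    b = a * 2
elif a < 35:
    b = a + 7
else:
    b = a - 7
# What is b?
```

Trace:
`a = 7` → a = 7
`if a < 10: ...` → a < 10 is True → b = 14
So b = 14

Answer: 14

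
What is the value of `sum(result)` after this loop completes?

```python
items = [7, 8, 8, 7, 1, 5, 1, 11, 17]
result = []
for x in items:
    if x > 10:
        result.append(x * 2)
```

Sum of doubled values > 10
`result` takes the values: [] → [22] → [22, 34]
So `sum(result)` = 56

Answer: 56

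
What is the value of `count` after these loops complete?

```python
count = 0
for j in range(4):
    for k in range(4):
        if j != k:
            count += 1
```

4² - 4 (exclude diagonal)
`count` takes the values: 0 → 1 → 2 → 3 → 4 → 5 → 6 → 7 → 8 → 9 → 10 → 11 → 12

Answer: 12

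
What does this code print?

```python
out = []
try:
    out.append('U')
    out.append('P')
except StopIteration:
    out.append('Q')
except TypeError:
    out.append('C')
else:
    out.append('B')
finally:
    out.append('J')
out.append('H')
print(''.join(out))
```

Execution trace: 'U' (try body) → 'P' (try body, no exception) → 'B' (else) → 'J' (finally) → 'H' (after the try/except). Output: UPBJH

Answer: UPBJH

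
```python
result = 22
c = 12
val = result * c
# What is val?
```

Trace:
`result = 22` → result = 22
`c = 12` → c = 12
`val = result * c` → val = 264
So val = 264

Answer: 264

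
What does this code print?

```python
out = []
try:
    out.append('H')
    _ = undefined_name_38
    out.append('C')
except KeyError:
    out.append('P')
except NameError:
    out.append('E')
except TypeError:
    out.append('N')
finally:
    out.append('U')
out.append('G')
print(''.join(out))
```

Execution trace: 'H' (try body) → 'E' (except NameError) → 'U' (finally) → 'G' (after the try/except). Output: HEUG

Answer: HEUG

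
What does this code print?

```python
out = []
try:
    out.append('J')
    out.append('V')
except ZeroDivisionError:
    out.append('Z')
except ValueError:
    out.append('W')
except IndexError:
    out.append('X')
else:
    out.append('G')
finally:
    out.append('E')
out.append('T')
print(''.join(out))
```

Execution trace: 'J' (try body) → 'V' (try body, no exception) → 'G' (else) → 'E' (finally) → 'T' (after the try/except). Output: JVGET

Answer: JVGET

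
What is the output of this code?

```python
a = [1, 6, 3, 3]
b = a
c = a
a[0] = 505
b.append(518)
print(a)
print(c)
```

Key concept: multiple aliases.
Step by step:
`a = [1, 6, 3, 3]` → a = [1, 6, 3, 3]
`b = a` → b = [1, 6, 3, 3] (same object as a)
`c = a` → c = [1, 6, 3, 3] (same object as a, b)
`a[0] = 505` → a = [505, 6, 3, 3] (same object as b, c); b = [505, 6, 3, 3] (same object as a, c); c = [505, 6, 3, 3] (same object as a, b)
`b.append(518)` → a = [505, 6, 3, 3, 518] (same object as b, c); b = [505, 6, 3, 3, 518] (same object as a, c); c = [505, 6, 3, 3, 518] (same object as a, b)
`print(a)` → prints [505, 6, 3, 3, 518]
`print(c)` → prints [505, 6, 3, 3, 518]

Answer:
[505, 6, 3, 3, 518]
[505, 6, 3, 3, 518]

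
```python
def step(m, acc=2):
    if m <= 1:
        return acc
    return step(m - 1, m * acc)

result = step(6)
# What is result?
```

Accumulator trace (n, acc): (6, 2) -> (5, 12) -> (4, 60) -> (3, 240) -> (2, 720) -> (1, 1440) -> return 1440

Answer: 1440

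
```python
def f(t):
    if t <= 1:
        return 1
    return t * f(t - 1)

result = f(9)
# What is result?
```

f(9) = 9 * 8 * 7 * 6 * 5 * 4 * 3 * 2 * 1 = 362880

Answer: 362880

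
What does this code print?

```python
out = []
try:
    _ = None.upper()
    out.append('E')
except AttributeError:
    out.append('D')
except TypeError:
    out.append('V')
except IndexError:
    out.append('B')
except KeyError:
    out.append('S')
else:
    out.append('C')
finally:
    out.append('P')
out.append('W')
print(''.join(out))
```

Execution trace: 'D' (except AttributeError) → 'P' (finally) → 'W' (after the try/except). Output: DPW

Answer: DPW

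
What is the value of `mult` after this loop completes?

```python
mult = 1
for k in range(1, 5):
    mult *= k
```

4! = 24
`mult` takes the values: 1 → 2 → 6 → 24

Answer: 24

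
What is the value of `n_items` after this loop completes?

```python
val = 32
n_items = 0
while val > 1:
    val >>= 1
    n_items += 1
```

Count right shifts until 1
`n_items` takes the values: 0 → 1 → 2 → 3 → 4 → 5

Answer: 5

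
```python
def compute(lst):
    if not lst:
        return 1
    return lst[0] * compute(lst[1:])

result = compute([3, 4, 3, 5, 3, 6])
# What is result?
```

Product over [3, 4, 3, 5, 3, 6] = 3 * 4 * 3 * 5 * 3 * 6 = 3240

Answer: 3240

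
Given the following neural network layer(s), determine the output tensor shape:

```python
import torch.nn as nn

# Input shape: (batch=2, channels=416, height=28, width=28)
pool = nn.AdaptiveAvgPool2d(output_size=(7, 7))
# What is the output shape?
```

Input: (2, 416, 28, 28) -> Output: (2, 416, 7, 7)

Answer: (2, 416, 7, 7)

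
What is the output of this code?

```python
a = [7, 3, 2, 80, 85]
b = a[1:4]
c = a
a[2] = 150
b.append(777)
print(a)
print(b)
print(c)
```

Key concept: slice vs alias.
Step by step:
`a = [7, 3, 2, 80, 85]` → a = [7, 3, 2, 80, 85]
`b = a[1:4]` → b = [3, 2, 80]
`c = a` → c = [7, 3, 2, 80, 85] (same object as a)
`a[2] = 150` → a = [7, 3, 150, 80, 85] (same object as c); c = [7, 3, 150, 80, 85] (same object as a)
`b.append(777)` → b = [3, 2, 80, 777]
`print(a)` → prints [7, 3, 150, 80, 85]
`print(b)` → prints [3, 2, 80, 777]
`print(c)` → prints [7, 3, 150, 80, 85]

Answer:
[7, 3, 150, 80, 85]
[3, 2, 80, 777]
[7, 3, 150, 80, 85]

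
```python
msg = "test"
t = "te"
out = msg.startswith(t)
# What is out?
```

Trace:
`msg = "test"` → msg = 'test'
`t = "te"` → t = 'te'
`out = msg.startswith(t)` → out = True
So out = True

Answer: True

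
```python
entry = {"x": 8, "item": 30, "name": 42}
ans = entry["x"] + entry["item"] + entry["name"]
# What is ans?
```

Trace:
`entry = {"x": 8, "item": 30, "name": 42}` → entry = {'x': 8, 'item': 30, 'name': 42}
`ans = entry["x"] + entry["item"] + entry["name"]` → ans = 80
So ans = 80

Answer: 80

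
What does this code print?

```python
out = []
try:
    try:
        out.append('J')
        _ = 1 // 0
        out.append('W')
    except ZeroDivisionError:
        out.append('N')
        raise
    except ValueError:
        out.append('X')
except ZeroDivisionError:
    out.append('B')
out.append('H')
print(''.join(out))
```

Execution trace: 'J' (inner try body) → 'N' (inner except ZeroDivisionError) → 'B' (outer except ZeroDivisionError) → 'H' (after the try/except). Output: JNBH

Answer: JNBH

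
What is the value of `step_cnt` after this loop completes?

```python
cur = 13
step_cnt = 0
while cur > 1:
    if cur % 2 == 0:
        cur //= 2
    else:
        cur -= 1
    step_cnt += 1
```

Steps to reduce 13 to 1
`step_cnt` takes the values: 0 → 1 → 2 → 3 → 4 → 5

Answer: 5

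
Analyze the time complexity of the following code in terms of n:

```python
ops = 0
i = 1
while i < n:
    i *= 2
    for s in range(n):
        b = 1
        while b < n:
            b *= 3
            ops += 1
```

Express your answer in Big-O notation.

Each loop level contributes: log n × n × log n. Multiplying the contributions gives O(n log² n).

Answer: O(n log² n)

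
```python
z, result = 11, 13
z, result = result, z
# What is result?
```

Trace:
`z, result = 11, 13` → z = 11; result = 13
`z, result = result, z` → z = 13; result = 11
So result = 11

Answer: 11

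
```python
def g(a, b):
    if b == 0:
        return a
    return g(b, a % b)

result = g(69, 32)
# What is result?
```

g(69, 32) -> g(32, 5) -> g(5, 2) -> g(2, 1) -> g(1, 0) -> 1

Answer: 1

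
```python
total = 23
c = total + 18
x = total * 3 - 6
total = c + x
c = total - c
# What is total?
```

Trace:
`total = 23` → total = 23
`c = total + 18` → c = 41
`x = total * 3 - 6` → x = 63
`total = c + x` → total = 104
`c = total - c` → c = 63
So total = 104

Answer: 104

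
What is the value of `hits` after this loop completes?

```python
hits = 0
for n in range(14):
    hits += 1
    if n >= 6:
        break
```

Loop breaks when n reaches 6, hits is 7
`hits` takes the values: 0 → 1 → 2 → 3 → 4 → 5 → 6 → 7

Answer: 7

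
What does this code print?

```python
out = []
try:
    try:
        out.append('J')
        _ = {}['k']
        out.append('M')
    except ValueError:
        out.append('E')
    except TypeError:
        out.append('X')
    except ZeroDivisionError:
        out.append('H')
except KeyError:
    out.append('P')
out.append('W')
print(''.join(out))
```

Execution trace: 'J' (try body) → 'P' (outer except KeyError) → 'W' (after the try/except). Output: JPW

Answer: JPW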